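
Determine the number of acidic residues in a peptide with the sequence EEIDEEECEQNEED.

10

Aspartate (D) and glutamate (E) have carboxylic-acid side chains and are the acidic amino acids.
Matching residues: E1, E2, D4, E5, E6, E7, E9, E12, E13, D14.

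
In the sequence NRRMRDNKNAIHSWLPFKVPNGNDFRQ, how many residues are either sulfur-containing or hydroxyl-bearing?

2

Sulfur-containing: C, M. Hydroxyl-bearing: S, T, Y.
Sulfur-containing residues here: M4 (1).
Hydroxyl-bearing residues here: S13 (1).
The two groups share no amino acid, so total = 1 + 1 = 2.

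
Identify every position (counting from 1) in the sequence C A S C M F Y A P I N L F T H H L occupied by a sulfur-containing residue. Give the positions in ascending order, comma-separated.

1, 4, 5

The sulfur-bearing residues are cysteine (–SH) and methionine (–S–CH₃).
Matching residues: C1, C4, M5.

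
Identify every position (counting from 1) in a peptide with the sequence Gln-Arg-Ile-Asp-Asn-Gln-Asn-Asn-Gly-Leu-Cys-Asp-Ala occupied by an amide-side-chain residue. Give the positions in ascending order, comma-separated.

1, 5, 6, 7, 8

Only N (asparagine) and Q (glutamine) carry a side-chain carboxamide.
Matching residues: Gln1, Asn5, Gln6, Asn7, Asn8.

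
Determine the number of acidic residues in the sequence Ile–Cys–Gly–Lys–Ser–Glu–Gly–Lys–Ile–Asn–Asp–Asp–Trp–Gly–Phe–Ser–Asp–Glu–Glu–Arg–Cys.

6

Aspartate (D) and glutamate (E) have carboxylic-acid side chains and are the acidic amino acids.
Matching residues: Glu6, Asp11, Asp12, Asp17, Glu18, Glu19.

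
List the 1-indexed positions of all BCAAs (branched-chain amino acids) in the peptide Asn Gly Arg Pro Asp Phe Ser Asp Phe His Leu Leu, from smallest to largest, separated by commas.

11, 12

V, L, and I make up the branched-chain aliphatic group.
Matching residues: Leu11, Leu12.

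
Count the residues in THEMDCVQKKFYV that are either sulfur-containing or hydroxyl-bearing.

Sulfur-containing: C, M. Hydroxyl-bearing: S, T, Y.
Sulfur-containing residues here: M4, C6 (2).
Hydroxyl-bearing residues here: T1, Y12 (2).
The two groups share no amino acid, so total = 2 + 2 = 4.

4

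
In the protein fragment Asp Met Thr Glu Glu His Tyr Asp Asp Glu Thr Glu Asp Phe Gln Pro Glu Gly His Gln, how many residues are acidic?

Aspartate (D) and glutamate (E) have carboxylic-acid side chains and are the acidic amino acids.
Matching residues: Asp1, Glu4, Glu5, Asp8, Asp9, Glu10, Glu12, Asp13, Glu17.

9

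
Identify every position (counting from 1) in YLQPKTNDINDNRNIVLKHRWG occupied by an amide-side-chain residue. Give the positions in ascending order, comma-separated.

3, 7, 10, 12, 14

The amide-side-chain residues are Asn (N) and Gln (Q).
Matching residues: Q3, N7, N10, N12, N14.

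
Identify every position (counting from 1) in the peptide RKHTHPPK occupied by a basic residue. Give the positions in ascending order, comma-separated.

1, 2, 3, 5, 8

Matching residues: R1, K2, H3, H5, K8.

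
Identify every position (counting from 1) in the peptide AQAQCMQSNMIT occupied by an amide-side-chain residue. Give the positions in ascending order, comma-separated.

2, 4, 7, 9

Asparagine (N) and glutamine (Q) have uncharged amide side chains.
Matching residues: Q2, Q4, Q7, N9.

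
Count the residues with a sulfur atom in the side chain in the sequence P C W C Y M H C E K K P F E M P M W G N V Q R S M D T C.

8

Only Cys (C) and Met (M) have a sulfur atom in the side chain.
Matching residues: C2, C4, M6, C8, M15, M17, M25, C28.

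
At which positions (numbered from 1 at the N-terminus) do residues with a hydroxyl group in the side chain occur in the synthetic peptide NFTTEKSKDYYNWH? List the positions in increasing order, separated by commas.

S, T, and Y are the three residues with a side-chain hydroxyl.
Matching residues: T3, T4, S7, Y10, Y11.

3, 4, 7, 10, 11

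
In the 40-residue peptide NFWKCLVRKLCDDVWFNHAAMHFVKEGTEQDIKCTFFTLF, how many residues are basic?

The basic amino acids are Lys (K), Arg (R), and His (H).
Matching residues: K4, R8, K9, H18, H22, K25, K33.

7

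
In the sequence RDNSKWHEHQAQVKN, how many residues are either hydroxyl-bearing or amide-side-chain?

Hydroxyl-bearing: S, T, Y. Amide-side-chain: N, Q.
Hydroxyl-bearing residues here: S4 (1).
Amide-side-chain residues here: N3, Q10, Q12, N15 (4).
The two groups share no amino acid, so total = 1 + 4 = 5.

5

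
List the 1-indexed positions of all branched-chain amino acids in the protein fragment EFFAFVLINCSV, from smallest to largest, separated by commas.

6, 7, 8, 12

The BCAAs are Val, Leu, and Ile — aliphatic side chains with a branch point.
Matching residues: V6, L7, I8, V12.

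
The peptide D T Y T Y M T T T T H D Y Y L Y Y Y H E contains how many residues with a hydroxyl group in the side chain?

13

S, T, and Y are the three residues with a side-chain hydroxyl.
Matching residues: T2, Y3, T4, Y5, T7, T8, T9, T10, Y13, Y14, Y16, Y17, Y18.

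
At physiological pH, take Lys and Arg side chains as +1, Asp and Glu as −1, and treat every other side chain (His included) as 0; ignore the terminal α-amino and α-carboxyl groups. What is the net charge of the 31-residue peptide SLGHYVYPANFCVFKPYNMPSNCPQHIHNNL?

Positive (K, R): K15 → +1.
Negative (D, E): none → −0.
Net charge = (+1) + (−0) = +1.

+1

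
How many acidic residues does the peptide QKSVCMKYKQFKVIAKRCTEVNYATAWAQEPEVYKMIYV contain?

Aspartate (D) and glutamate (E) have carboxylic-acid side chains and are the acidic amino acids.
Matching residues: E20, E30, E32.

3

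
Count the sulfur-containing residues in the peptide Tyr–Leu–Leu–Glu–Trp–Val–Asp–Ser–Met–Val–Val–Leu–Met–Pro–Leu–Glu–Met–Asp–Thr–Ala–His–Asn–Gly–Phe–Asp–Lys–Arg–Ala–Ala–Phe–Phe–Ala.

3

Cysteine (C, thiol) and methionine (M, thioether) are the two sulfur-containing amino acids.
Matching residues: Met9, Met13, Met17.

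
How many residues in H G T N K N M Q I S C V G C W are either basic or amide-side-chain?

Basic: H, K, R. Amide-side-chain: N, Q.
Basic residues here: H1, K5 (2).
Amide-side-chain residues here: N4, N6, Q8 (3).
The two groups share no amino acid, so total = 2 + 3 = 5.

5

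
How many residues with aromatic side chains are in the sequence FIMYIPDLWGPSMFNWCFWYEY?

9

F, W, and Y each carry an aromatic ring on the side chain.
Matching residues: F1, Y4, W9, F14, W16, F18, W19, Y20, Y22.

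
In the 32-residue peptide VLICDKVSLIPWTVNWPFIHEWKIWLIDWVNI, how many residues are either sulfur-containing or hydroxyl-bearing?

3

Sulfur-containing: C, M. Hydroxyl-bearing: S, T, Y.
Sulfur-containing residues here: C4 (1).
Hydroxyl-bearing residues here: S8, T13 (2).
The two groups share no amino acid, so total = 1 + 2 = 3.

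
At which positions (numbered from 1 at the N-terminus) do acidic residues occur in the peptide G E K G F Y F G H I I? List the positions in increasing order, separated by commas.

2

Only D (aspartate) and E (glutamate) carry a side-chain carboxylic acid.
Matching residues: E2.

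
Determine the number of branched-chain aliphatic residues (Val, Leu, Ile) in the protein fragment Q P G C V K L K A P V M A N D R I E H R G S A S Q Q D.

Matching residues: V5, L7, V11, I17.

4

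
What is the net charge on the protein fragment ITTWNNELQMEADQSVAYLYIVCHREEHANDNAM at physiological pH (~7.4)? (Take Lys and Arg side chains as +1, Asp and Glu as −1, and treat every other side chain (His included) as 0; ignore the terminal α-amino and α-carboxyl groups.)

-5

Positive (K, R): R25 → +1.
Negative (D, E): E7, E11, D13, E26, E27, D31 → −6.
Net charge = (+1) + (−6) = −5.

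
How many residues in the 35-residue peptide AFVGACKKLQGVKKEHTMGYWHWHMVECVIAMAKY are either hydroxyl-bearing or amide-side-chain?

Hydroxyl-bearing: S, T, Y. Amide-side-chain: N, Q.
Hydroxyl-bearing residues here: T17, Y20, Y35 (3).
Amide-side-chain residues here: Q10 (1).
The two groups share no amino acid, so total = 3 + 1 = 4.

4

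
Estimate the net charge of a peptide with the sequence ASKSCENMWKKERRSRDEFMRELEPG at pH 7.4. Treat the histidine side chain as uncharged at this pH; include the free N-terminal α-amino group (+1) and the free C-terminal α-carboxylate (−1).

+1

Near pH 7.4, K and R contribute +1 each, D and E contribute −1 each, and every other side chain (His included, as stated) is uncharged.
Positive (K, R): K3, K10, K11, R13, R14, R16, R21 → +7.
Negative (D, E): E6, E12, D17, E18, E22, E24 → −6.
The N-terminus (+1) and C-terminus (−1) cancel.
Net charge = (+7) + (−6) = +1.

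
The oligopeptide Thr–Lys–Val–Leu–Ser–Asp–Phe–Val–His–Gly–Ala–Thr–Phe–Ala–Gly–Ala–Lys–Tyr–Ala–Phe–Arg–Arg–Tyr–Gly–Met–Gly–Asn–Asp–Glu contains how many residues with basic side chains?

The basic amino acids are Lys (K), Arg (R), and His (H).
Matching residues: Lys2, His9, Lys17, Arg21, Arg22.

5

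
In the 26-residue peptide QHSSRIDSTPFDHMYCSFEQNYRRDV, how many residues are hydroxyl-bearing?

The –OH-bearing residues are Ser, Thr (aliphatic alcohols), and Tyr (phenol).
Matching residues: S3, S4, S8, T9, Y15, S17, Y22.

7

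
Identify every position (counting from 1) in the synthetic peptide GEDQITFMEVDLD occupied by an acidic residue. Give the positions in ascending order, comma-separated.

2, 3, 9, 11, 13

Only D (aspartate) and E (glutamate) carry a side-chain carboxylic acid.
Matching residues: E2, D3, E9, D11, D13.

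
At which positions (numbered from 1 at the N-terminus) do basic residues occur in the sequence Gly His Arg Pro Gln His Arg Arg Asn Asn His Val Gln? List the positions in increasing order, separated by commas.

Lysine (K), arginine (R), and histidine (H) have basic, nitrogen-containing side chains.
Matching residues: His2, Arg3, His6, Arg7, Arg8, His11.

2, 3, 6, 7, 8, 11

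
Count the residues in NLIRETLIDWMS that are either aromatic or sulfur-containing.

2

Aromatic: F, W, Y. Sulfur-containing: C, M.
Aromatic residues here: W10 (1).
Sulfur-containing residues here: M11 (1).
The two groups share no amino acid, so total = 1 + 1 = 2.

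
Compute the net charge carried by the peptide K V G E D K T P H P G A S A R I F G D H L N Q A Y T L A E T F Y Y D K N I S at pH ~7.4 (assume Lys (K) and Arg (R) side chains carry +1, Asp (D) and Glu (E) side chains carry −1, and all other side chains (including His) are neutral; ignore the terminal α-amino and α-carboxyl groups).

Positive (K, R): K1, K6, R15, K35 → +4.
Negative (D, E): E4, D5, D19, E29, D34 → −5.
Net charge = (+4) + (−5) = −1.

-1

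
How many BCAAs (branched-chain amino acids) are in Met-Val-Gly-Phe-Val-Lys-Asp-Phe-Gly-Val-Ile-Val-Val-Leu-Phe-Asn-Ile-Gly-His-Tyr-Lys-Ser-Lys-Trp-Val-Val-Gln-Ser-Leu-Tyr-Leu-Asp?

12

V, L, and I make up the branched-chain aliphatic group.
Matching residues: Val2, Val5, Val10, Ile11, Val12, Val13, Leu14, Ile17, Val25, Val26, Leu29, Leu31.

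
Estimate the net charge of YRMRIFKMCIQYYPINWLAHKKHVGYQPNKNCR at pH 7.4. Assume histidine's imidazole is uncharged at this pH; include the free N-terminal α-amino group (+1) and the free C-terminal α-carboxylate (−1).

+7

At pH ~7.4 the Lys and Arg side chains are protonated (+1), the Asp and Glu side chains are deprotonated (−1), and with His taken as neutral all other side chains carry no charge.
Positive (K, R): R2, R4, K7, K21, K22, K30, R33 → +7.
Negative (D, E): none → −0.
The N-terminus (+1) and C-terminus (−1) cancel.
Net charge = (+7) + (−0) = +7.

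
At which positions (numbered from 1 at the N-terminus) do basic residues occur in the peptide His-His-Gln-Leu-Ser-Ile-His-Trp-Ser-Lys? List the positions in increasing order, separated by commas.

Lysine (K), arginine (R), and histidine (H) have basic, nitrogen-containing side chains.
Matching residues: His1, His2, His7, Lys10.

1, 2, 7, 10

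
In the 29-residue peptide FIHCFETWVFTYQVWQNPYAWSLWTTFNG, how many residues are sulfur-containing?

1

Only Cys (C) and Met (M) have a sulfur atom in the side chain.
Matching residues: C4.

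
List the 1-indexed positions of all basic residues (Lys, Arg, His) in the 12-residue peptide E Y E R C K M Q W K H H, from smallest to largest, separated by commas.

4, 6, 10, 11, 12

Matching residues: R4, K6, K10, H11, H12.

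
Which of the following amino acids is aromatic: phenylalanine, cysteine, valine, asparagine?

phenylalanine

The aromatic amino acids are Phe (F, benzyl), Trp (W, indole), and Tyr (Y, phenol).
Of the listed options, only phenylalanine belongs to this group.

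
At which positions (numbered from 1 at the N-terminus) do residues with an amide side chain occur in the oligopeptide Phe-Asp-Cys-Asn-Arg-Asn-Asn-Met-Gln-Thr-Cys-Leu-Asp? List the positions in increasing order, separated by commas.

4, 6, 7, 9

The amide-side-chain residues are Asn (N) and Gln (Q).
Matching residues: Asn4, Asn6, Asn7, Gln9.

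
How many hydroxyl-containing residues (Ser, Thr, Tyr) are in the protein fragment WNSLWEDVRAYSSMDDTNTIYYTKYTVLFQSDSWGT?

14

Matching residues: S3, Y11, S12, S13, T17, T19, Y21, Y22, T23, Y25, T26, S31, S33, T36.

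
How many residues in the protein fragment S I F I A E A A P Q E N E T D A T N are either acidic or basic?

4

Acidic: D, E. Basic: H, K, R.
Acidic residues here: E6, E11, E13, D15 (4).
Basic residues here: none (0).
The two groups share no amino acid, so total = 4 + 0 = 4.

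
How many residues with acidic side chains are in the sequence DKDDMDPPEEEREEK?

Only D (aspartate) and E (glutamate) carry a side-chain carboxylic acid.
Matching residues: D1, D3, D4, D6, E9, E10, E11, E13, E14.

9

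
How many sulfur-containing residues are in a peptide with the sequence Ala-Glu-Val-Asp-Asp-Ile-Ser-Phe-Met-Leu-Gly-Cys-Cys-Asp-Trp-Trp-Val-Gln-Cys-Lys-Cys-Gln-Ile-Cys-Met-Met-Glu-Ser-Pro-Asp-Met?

9

The sulfur-bearing residues are cysteine (–SH) and methionine (–S–CH₃).
Matching residues: Met9, Cys12, Cys13, Cys19, Cys21, Cys24, Met25, Met26, Met31.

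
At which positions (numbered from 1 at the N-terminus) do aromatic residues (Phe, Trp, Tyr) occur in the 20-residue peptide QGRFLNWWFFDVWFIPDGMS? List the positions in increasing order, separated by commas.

Matching residues: F4, W7, W8, F9, F10, W13, F14.

4, 7, 8, 9, 10, 13, 14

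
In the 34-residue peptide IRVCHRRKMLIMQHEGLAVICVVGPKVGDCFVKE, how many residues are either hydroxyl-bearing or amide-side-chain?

Hydroxyl-bearing: S, T, Y. Amide-side-chain: N, Q.
Hydroxyl-bearing residues here: none (0).
Amide-side-chain residues here: Q13 (1).
The two groups share no amino acid, so total = 0 + 1 = 1.

1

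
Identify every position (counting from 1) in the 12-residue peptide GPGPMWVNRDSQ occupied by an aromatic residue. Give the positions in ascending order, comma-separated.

6

Matching residues: W6.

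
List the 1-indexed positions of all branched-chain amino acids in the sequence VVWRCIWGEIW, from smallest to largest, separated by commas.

1, 2, 6, 10

The BCAAs are Val, Leu, and Ile — aliphatic side chains with a branch point.
Matching residues: V1, V2, I6, I10.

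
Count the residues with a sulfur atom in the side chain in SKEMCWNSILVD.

2

The sulfur-bearing residues are cysteine (–SH) and methionine (–S–CH₃).
Matching residues: M4, C5.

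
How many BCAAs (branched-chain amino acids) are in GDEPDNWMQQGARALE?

1

V, L, and I make up the branched-chain aliphatic group.
Matching residues: L15.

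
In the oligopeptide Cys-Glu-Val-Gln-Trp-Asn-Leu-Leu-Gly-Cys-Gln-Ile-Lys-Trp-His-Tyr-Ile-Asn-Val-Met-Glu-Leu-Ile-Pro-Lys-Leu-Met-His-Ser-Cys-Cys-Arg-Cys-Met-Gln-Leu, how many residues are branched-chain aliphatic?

10

Valine (V), leucine (L), and isoleucine (I) are the branched-chain amino acids.
Matching residues: Val3, Leu7, Leu8, Ile12, Ile17, Val19, Leu22, Ile23, Leu26, Leu36.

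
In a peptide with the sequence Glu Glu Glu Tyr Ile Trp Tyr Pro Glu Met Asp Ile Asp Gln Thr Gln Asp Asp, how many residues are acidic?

8

Only D (aspartate) and E (glutamate) carry a side-chain carboxylic acid.
Matching residues: Glu1, Glu2, Glu3, Glu9, Asp11, Asp13, Asp17, Asp18.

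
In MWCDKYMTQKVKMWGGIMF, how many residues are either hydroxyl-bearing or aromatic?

5

Hydroxyl-bearing: S, T, Y. Aromatic: F, W, Y.
Hydroxyl-bearing residues here: Y6, T8 (2).
Aromatic residues here: W2, Y6, W14, F19 (4).
Y is in both groups, so the 1 Y residue must not be double-counted.
Total = 2 + 4 − 1 = 5.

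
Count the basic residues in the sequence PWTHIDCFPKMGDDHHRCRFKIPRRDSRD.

10

K, R, and H are the three residues with basic side chains (ε-amine, guanidinium, and imidazole respectively).
Matching residues: H4, K10, H15, H16, R17, R19, K21, R24, R25, R28.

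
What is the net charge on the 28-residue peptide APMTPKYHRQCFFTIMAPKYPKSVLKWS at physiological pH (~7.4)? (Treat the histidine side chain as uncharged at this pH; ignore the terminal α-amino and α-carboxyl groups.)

The side chains ionized at physiological pH are Lys/Arg (+1) and Asp/Glu (−1); with His treated as neutral, nothing else contributes.
Positive (K, R): K6, R9, K19, K22, K26 → +5.
Negative (D, E): none → −0.
Net charge = (+5) + (−0) = +5.

+5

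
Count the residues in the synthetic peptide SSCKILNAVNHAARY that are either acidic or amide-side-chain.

Acidic: D, E. Amide-side-chain: N, Q.
Acidic residues here: none (0).
Amide-side-chain residues here: N7, N10 (2).
The two groups share no amino acid, so total = 0 + 2 = 2.

2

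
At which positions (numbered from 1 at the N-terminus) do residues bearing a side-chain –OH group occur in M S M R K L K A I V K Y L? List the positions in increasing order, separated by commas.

2, 12

The –OH-bearing residues are Ser, Thr (aliphatic alcohols), and Tyr (phenol).
Matching residues: S2, Y12.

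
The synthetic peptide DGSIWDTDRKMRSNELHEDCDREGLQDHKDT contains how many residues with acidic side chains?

Aspartate (D) and glutamate (E) have carboxylic-acid side chains and are the acidic amino acids.
Matching residues: D1, D6, D8, E15, E18, D19, D21, E23, D27, D30.

10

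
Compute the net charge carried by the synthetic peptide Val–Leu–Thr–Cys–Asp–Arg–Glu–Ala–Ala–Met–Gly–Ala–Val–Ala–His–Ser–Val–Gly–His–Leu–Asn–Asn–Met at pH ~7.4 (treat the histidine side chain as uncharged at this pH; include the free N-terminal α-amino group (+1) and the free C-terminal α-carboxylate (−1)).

The side chains ionized at physiological pH are Lys/Arg (+1) and Asp/Glu (−1); with His treated as neutral, nothing else contributes.
Positive (K, R): Arg6 → +1.
Negative (D, E): Asp5, Glu7 → −2.
The N-terminus (+1) and C-terminus (−1) cancel.
Net charge = (+1) + (−2) = −1.

-1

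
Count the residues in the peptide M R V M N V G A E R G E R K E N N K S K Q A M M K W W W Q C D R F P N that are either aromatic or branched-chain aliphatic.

6

Aromatic: F, W, Y. Branched-chain aliphatic: I, L, V.
Aromatic residues here: W26, W27, W28, F33 (4).
Branched-chain aliphatic residues here: V3, V6 (2).
The two groups share no amino acid, so total = 4 + 2 = 6.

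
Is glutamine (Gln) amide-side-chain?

Asparagine (N) and glutamine (Q) have uncharged amide side chains.
Glutamine is in this group.

Yes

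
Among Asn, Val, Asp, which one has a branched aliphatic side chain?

Valine (V), leucine (L), and isoleucine (I) are the branched-chain amino acids.
Of the listed options, only Val belongs to this group.

Val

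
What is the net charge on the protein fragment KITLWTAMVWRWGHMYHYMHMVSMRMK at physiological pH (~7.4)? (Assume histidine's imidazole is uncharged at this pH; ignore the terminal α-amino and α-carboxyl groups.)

+4

At pH ~7.4 the Lys and Arg side chains are protonated (+1), the Asp and Glu side chains are deprotonated (−1), and with His taken as neutral all other side chains carry no charge.
Positive (K, R): K1, R11, R25, K27 → +4.
Negative (D, E): none → −0.
Net charge = (+4) + (−0) = +4.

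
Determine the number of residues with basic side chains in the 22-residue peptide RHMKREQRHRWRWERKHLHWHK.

14

K, R, and H are the three residues with basic side chains (ε-amine, guanidinium, and imidazole respectively).
Matching residues: R1, H2, K4, R5, R8, H9, R10, R12, R15, K16, H17, H19, H21, K22.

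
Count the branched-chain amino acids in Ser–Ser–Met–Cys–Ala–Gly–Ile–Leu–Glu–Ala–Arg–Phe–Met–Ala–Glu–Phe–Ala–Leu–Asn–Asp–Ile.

4

The BCAAs are Val, Leu, and Ile — aliphatic side chains with a branch point.
Matching residues: Ile7, Leu8, Leu18, Ile21.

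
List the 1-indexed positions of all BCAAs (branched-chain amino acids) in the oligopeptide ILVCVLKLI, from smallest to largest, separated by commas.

The BCAAs are Val, Leu, and Ile — aliphatic side chains with a branch point.
Matching residues: I1, L2, V3, V5, L6, L8, I9.

1, 2, 3, 5, 6, 8, 9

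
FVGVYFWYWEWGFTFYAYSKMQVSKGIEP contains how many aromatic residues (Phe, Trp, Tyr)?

11

Matching residues: F1, Y5, F6, W7, Y8, W9, W11, F13, F15, Y16, Y18.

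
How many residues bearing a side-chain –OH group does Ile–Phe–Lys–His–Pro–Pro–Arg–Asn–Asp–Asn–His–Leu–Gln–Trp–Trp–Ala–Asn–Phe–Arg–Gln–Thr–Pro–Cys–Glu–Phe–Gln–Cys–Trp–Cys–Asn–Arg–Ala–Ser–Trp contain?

2

Serine (S), threonine (T), and tyrosine (Y) each carry a hydroxyl group on the side chain.
Matching residues: Thr21, Ser33.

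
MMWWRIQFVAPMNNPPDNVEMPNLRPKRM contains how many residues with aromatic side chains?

3

Phenylalanine (F), tryptophan (W), and tyrosine (Y) have aromatic ring side chains.
Matching residues: W3, W4, F8.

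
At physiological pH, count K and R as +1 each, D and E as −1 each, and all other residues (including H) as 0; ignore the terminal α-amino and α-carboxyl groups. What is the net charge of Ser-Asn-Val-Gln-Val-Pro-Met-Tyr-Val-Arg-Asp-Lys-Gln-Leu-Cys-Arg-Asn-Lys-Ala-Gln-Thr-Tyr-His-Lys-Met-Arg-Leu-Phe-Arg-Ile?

Positive (K, R): Arg10, Lys12, Arg16, Lys18, Lys24, Arg26, Arg29 → +7.
Negative (D, E): Asp11 → −1.
Net charge = (+7) + (−1) = +6.

+6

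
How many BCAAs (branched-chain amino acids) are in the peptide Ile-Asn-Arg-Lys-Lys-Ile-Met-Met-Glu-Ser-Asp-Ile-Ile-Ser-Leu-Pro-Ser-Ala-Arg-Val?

6

V, L, and I make up the branched-chain aliphatic group.
Matching residues: Ile1, Ile6, Ile12, Ile13, Leu15, Val20.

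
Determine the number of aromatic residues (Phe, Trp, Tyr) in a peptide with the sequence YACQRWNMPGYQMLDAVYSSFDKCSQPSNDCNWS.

6

Matching residues: Y1, W6, Y11, Y18, F21, W33.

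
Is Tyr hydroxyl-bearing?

S, T, and Y are the three residues with a side-chain hydroxyl.
Tyrosine is in this group.

Yes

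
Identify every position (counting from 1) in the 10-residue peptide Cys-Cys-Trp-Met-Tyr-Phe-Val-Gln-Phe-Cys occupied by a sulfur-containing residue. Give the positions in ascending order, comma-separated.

1, 2, 4, 10

The sulfur-bearing residues are cysteine (–SH) and methionine (–S–CH₃).
Matching residues: Cys1, Cys2, Met4, Cys10.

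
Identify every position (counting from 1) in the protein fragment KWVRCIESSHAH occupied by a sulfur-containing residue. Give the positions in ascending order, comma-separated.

Cysteine (C, thiol) and methionine (M, thioether) are the two sulfur-containing amino acids.
Matching residues: C5.

5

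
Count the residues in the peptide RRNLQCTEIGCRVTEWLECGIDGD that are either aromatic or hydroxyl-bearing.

Aromatic: F, W, Y. Hydroxyl-bearing: S, T, Y.
Aromatic residues here: W16 (1).
Hydroxyl-bearing residues here: T7, T14 (2).
(Y belongs to both groups, but none appear in this sequence.) Total = 1 + 2 = 3.

3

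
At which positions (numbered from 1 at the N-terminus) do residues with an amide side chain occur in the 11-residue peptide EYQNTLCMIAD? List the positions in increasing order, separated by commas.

Only N (asparagine) and Q (glutamine) carry a side-chain carboxamide.
Matching residues: Q3, N4.

3, 4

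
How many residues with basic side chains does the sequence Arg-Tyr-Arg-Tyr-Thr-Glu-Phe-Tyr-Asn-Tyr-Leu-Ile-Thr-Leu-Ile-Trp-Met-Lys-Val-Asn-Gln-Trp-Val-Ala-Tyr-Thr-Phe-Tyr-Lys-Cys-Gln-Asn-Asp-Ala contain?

4

Lysine (K), arginine (R), and histidine (H) have basic, nitrogen-containing side chains.
Matching residues: Arg1, Arg3, Lys18, Lys29.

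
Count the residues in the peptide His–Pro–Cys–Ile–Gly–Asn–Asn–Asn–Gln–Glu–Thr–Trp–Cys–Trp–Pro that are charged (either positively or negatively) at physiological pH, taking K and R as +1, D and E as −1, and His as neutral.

Charged side chains at pH ~7.4: K, R (positive); D, E (negative).
Matching residues: Glu10.

1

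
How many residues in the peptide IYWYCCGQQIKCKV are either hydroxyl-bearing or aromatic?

Hydroxyl-bearing: S, T, Y. Aromatic: F, W, Y.
Hydroxyl-bearing residues here: Y2, Y4 (2).
Aromatic residues here: Y2, W3, Y4 (3).
Y is in both groups, so the 2 Y residues must not be double-counted.
Total = 2 + 3 − 2 = 3.

3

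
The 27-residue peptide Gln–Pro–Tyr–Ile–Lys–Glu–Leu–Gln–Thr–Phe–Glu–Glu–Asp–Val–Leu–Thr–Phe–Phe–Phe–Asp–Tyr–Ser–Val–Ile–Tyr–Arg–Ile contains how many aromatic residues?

7

The aromatic amino acids are Phe (F, benzyl), Trp (W, indole), and Tyr (Y, phenol).
Matching residues: Tyr3, Phe10, Phe17, Phe18, Phe19, Tyr21, Tyr25.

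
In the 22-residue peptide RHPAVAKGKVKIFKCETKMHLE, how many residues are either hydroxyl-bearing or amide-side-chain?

Hydroxyl-bearing: S, T, Y. Amide-side-chain: N, Q.
Hydroxyl-bearing residues here: T17 (1).
Amide-side-chain residues here: none (0).
The two groups share no amino acid, so total = 1 + 0 = 1.

1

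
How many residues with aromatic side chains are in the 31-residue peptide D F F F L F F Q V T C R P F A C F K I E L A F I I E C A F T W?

10

The aromatic amino acids are Phe (F, benzyl), Trp (W, indole), and Tyr (Y, phenol).
Matching residues: F2, F3, F4, F6, F7, F14, F17, F23, F29, W31.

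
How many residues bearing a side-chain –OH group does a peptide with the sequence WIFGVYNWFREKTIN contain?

2

Serine (S), threonine (T), and tyrosine (Y) each carry a hydroxyl group on the side chain.
Matching residues: Y6, T13.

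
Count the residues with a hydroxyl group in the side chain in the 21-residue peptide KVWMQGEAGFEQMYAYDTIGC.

S, T, and Y are the three residues with a side-chain hydroxyl.
Matching residues: Y14, Y16, T18.

3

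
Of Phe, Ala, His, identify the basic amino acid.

His

K, R, and H are the three residues with basic side chains (ε-amine, guanidinium, and imidazole respectively).
Of the listed options, only His belongs to this group.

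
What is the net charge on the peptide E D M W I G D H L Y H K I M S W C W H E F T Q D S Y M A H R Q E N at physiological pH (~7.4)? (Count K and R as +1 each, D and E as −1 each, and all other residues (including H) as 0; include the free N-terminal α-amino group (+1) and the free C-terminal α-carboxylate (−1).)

Positive (K, R): K12, R30 → +2.
Negative (D, E): E1, D2, D7, E20, D24, E32 → −6.
The N-terminus (+1) and C-terminus (−1) cancel.
Net charge = (+2) + (−6) = −4.

-4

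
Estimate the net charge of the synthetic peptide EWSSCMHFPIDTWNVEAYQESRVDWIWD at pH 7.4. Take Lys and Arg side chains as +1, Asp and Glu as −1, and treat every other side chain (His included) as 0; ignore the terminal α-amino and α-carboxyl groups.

Positive (K, R): R22 → +1.
Negative (D, E): E1, D11, E16, E20, D24, D28 → −6.
Net charge = (+1) + (−6) = −5.

-5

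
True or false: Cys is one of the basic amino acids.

The basic amino acids are Lys (K), Arg (R), and His (H).
Cysteine is not in this group.

False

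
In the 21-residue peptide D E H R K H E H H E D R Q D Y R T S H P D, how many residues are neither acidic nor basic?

Acidic: D, E. Basic: K, R, H. All other residues are neither.
Matching residues: Q13, Y15, T17, S18, P20.

5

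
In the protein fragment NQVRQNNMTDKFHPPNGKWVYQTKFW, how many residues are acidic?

Aspartate (D) and glutamate (E) have carboxylic-acid side chains and are the acidic amino acids.
Matching residues: D10.

1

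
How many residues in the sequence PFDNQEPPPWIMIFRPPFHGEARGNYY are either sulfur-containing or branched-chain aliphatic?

3

Sulfur-containing: C, M. Branched-chain aliphatic: I, L, V.
Sulfur-containing residues here: M12 (1).
Branched-chain aliphatic residues here: I11, I13 (2).
The two groups share no amino acid, so total = 1 + 2 = 3.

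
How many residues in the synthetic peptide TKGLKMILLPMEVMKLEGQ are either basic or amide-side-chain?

4

Basic: H, K, R. Amide-side-chain: N, Q.
Basic residues here: K2, K5, K15 (3).
Amide-side-chain residues here: Q19 (1).
The two groups share no amino acid, so total = 3 + 1 = 4.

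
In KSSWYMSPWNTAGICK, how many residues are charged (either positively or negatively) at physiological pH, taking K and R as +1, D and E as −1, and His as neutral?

2

Charged side chains at pH ~7.4: K, R (positive); D, E (negative).
Matching residues: K1, K16.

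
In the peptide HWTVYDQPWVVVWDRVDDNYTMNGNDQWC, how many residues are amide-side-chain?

Asparagine (N) and glutamine (Q) have uncharged amide side chains.
Matching residues: Q7, N19, N23, N25, Q27.

5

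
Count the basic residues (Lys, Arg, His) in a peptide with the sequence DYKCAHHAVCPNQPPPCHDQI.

Matching residues: K3, H6, H7, H18.

4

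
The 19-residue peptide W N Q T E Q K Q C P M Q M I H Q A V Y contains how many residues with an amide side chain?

Only N (asparagine) and Q (glutamine) carry a side-chain carboxamide.
Matching residues: N2, Q3, Q6, Q8, Q12, Q16.

6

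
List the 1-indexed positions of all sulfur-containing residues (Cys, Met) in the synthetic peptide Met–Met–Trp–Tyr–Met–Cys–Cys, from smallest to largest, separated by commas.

Matching residues: Met1, Met2, Met5, Cys6, Cys7.

1, 2, 5, 6, 7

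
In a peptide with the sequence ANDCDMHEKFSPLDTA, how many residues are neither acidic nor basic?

10

Acidic: D, E. Basic: K, R, H. All other residues are neither.
Matching residues: A1, N2, C4, M6, F10, S11, P12, L13, T15, A16.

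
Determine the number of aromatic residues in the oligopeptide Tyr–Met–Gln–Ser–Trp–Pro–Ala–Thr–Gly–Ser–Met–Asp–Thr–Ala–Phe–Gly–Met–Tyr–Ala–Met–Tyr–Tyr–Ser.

F, W, and Y each carry an aromatic ring on the side chain.
Matching residues: Tyr1, Trp5, Phe15, Tyr18, Tyr21, Tyr22.

6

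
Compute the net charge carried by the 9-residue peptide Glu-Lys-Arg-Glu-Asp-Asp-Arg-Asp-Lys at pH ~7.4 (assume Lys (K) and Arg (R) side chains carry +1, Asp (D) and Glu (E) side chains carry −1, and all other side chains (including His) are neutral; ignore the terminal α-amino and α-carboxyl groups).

Positive (K, R): Lys2, Arg3, Arg7, Lys9 → +4.
Negative (D, E): Glu1, Glu4, Asp5, Asp6, Asp8 → −5.
Net charge = (+4) + (−5) = −1.

-1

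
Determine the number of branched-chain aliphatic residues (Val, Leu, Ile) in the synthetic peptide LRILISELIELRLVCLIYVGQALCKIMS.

14

Matching residues: L1, I3, L4, I5, L8, I9, L11, L13, V14, L16, I17, V19, L23, I26.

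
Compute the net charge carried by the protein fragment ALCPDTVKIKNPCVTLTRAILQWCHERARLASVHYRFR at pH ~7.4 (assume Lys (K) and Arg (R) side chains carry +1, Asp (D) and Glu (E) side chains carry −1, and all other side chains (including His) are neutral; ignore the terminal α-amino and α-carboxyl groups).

+5

Positive (K, R): K8, K10, R18, R27, R29, R36, R38 → +7.
Negative (D, E): D5, E26 → −2.
Net charge = (+7) + (−2) = +5.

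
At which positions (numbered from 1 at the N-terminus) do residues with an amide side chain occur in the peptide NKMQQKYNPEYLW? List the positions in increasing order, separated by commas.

1, 4, 5, 8

The amide-side-chain residues are Asn (N) and Gln (Q).
Matching residues: N1, Q4, Q5, N8.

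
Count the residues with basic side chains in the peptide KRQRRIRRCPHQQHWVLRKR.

Lysine (K), arginine (R), and histidine (H) have basic, nitrogen-containing side chains.
Matching residues: K1, R2, R4, R5, R7, R8, H11, H14, R18, K19, R20.

11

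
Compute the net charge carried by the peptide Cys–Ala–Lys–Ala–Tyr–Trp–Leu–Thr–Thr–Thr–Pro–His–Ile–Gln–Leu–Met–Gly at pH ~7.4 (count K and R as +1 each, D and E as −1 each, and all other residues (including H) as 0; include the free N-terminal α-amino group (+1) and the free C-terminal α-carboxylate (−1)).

+1

Positive (K, R): Lys3 → +1.
Negative (D, E): none → −0.
The N-terminus (+1) and C-terminus (−1) cancel.
Net charge = (+1) + (−0) = +1.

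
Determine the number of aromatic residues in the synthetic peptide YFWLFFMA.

5

F, W, and Y each carry an aromatic ring on the side chain.
Matching residues: Y1, F2, W3, F5, F6.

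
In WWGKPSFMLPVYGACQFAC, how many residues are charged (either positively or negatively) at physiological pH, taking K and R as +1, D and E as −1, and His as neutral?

1

Charged side chains at pH ~7.4: K, R (positive); D, E (negative).
Matching residues: K4.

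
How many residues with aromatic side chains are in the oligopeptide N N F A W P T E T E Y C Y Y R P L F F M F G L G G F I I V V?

9

The aromatic amino acids are Phe (F, benzyl), Trp (W, indole), and Tyr (Y, phenol).
Matching residues: F3, W5, Y11, Y13, Y14, F18, F19, F21, F26.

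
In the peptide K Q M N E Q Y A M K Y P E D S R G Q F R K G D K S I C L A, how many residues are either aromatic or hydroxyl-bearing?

5

Aromatic: F, W, Y. Hydroxyl-bearing: S, T, Y.
Aromatic residues here: Y7, Y11, F19 (3).
Hydroxyl-bearing residues here: Y7, Y11, S15, S25 (4).
Y is in both groups, so the 2 Y residues must not be double-counted.
Total = 3 + 4 − 2 = 5.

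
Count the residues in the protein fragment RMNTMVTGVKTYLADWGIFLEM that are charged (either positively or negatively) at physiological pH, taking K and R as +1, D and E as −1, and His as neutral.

4

Charged side chains at pH ~7.4: K, R (positive); D, E (negative).
Matching residues: R1, K10, D15, E21.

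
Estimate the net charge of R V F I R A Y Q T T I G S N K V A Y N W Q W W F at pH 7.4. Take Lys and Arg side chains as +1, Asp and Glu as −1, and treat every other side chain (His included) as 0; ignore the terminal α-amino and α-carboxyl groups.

Positive (K, R): R1, R5, K15 → +3.
Negative (D, E): none → −0.
Net charge = (+3) + (−0) = +3.

+3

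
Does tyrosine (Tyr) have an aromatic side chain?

Yes

Phenylalanine (F), tryptophan (W), and tyrosine (Y) have aromatic ring side chains.
Tyrosine is in this group.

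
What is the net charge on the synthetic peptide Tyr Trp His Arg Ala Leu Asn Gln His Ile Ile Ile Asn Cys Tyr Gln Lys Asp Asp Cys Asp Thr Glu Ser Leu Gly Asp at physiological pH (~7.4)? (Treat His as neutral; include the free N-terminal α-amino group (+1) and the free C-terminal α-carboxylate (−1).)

The side chains ionized at physiological pH are Lys/Arg (+1) and Asp/Glu (−1); with His treated as neutral, nothing else contributes.
Positive (K, R): Arg4, Lys17 → +2.
Negative (D, E): Asp18, Asp19, Asp21, Glu23, Asp27 → −5.
The N-terminus (+1) and C-terminus (−1) cancel.
Net charge = (+2) + (−5) = −3.

-3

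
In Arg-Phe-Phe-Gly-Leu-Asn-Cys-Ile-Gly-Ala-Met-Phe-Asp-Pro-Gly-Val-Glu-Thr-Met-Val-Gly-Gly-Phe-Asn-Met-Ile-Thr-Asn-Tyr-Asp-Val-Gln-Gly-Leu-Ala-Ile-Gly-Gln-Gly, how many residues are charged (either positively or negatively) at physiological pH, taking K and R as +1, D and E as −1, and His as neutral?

4

Charged side chains at pH ~7.4: K, R (positive); D, E (negative).
Matching residues: Arg1, Asp13, Glu17, Asp30.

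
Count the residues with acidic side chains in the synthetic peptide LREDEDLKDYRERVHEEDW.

Only D (aspartate) and E (glutamate) carry a side-chain carboxylic acid.
Matching residues: E3, D4, E5, D6, D9, E12, E16, E17, D18.

9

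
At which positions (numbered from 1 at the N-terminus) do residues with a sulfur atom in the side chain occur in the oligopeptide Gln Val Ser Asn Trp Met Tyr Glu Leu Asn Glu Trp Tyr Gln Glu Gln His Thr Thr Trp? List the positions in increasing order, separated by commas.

The sulfur-bearing residues are cysteine (–SH) and methionine (–S–CH₃).
Matching residues: Met6.

6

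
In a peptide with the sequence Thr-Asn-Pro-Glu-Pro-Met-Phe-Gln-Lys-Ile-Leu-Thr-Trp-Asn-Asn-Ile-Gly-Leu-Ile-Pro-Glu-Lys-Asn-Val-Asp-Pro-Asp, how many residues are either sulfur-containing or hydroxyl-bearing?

Sulfur-containing: C, M. Hydroxyl-bearing: S, T, Y.
Sulfur-containing residues here: Met6 (1).
Hydroxyl-bearing residues here: Thr1, Thr12 (2).
The two groups share no amino acid, so total = 1 + 2 = 3.

3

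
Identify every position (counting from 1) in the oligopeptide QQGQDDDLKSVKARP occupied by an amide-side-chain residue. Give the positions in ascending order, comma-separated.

Asparagine (N) and glutamine (Q) have uncharged amide side chains.
Matching residues: Q1, Q2, Q4.

1, 2, 4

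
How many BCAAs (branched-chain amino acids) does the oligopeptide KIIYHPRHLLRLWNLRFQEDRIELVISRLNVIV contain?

14

The BCAAs are Val, Leu, and Ile — aliphatic side chains with a branch point.
Matching residues: I2, I3, L9, L10, L12, L15, I22, L24, V25, I26, L29, V31, I32, V33.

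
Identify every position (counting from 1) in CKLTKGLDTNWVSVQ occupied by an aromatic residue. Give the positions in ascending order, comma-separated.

11

Phenylalanine (F), tryptophan (W), and tyrosine (Y) have aromatic ring side chains.
Matching residues: W11.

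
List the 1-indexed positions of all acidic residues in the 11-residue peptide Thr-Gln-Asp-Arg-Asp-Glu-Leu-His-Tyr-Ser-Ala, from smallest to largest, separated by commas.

3, 5, 6

Aspartate (D) and glutamate (E) have carboxylic-acid side chains and are the acidic amino acids.
Matching residues: Asp3, Asp5, Glu6.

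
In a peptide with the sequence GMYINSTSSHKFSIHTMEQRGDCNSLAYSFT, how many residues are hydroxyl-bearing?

Serine (S), threonine (T), and tyrosine (Y) each carry a hydroxyl group on the side chain.
Matching residues: Y3, S6, T7, S8, S9, S13, T16, S25, Y28, S29, T31.

11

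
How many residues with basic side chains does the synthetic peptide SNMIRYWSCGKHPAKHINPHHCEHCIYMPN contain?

8

The basic amino acids are Lys (K), Arg (R), and His (H).
Matching residues: R5, K11, H12, K15, H16, H20, H21, H24.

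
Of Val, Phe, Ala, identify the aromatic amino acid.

Phe

F, W, and Y each carry an aromatic ring on the side chain.
Of the listed options, only Phe belongs to this group.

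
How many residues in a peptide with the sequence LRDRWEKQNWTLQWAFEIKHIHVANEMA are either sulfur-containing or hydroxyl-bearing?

Sulfur-containing: C, M. Hydroxyl-bearing: S, T, Y.
Sulfur-containing residues here: M27 (1).
Hydroxyl-bearing residues here: T11 (1).
The two groups share no amino acid, so total = 1 + 1 = 2.

2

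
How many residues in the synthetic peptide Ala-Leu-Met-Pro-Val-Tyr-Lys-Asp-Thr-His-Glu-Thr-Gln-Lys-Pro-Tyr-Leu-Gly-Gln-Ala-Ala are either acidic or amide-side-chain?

Acidic: D, E. Amide-side-chain: N, Q.
Acidic residues here: Asp8, Glu11 (2).
Amide-side-chain residues here: Gln13, Gln19 (2).
The two groups share no amino acid, so total = 2 + 2 = 4.

4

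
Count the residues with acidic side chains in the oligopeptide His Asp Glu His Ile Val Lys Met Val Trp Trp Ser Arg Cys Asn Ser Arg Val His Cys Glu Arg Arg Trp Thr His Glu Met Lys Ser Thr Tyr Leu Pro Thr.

Aspartate (D) and glutamate (E) have carboxylic-acid side chains and are the acidic amino acids.
Matching residues: Asp2, Glu3, Glu21, Glu27.

4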